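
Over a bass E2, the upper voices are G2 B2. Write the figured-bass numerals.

The notes E, G, B stack in thirds as E–G–B — an E minor triad. The bass E is the root, so this is root position: figured 5/3.

5/3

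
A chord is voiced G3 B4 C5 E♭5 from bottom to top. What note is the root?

The distinct letter names are G, B, C, Eb. Arranged as a stack of thirds they read C–Eb–G–B, so C is the root (a C minor-major seventh chord).

C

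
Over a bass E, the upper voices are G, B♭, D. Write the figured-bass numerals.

7

The notes E, G, Bb, D stack in thirds as E–G–Bb–D — an E half-diminished seventh chord. The bass E is the root, so this is root position: figured 7.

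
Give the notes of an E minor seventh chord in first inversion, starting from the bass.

Spelling E minor seventh: E–G–B–D. In first inversion the third is bass, giving G, B, D, E from the bottom.

G, B, D, E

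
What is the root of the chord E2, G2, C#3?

The distinct letter names are E, G, C#. Arranged as a stack of thirds they read C#–E–G, so C# is the root (a C# diminished triad).

C#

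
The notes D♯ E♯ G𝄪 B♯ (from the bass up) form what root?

E#

The distinct letter names are D#, E#, G##, B#. Arranged as a stack of thirds they read E#–G##–B#–D#, so E# is the root (an E# dominant seventh chord).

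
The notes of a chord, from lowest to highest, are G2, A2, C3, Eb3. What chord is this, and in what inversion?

A half-diminished seventh, third inversion

The pitch classes G, A, C, Eb arrange in thirds as A–C–Eb–G: an A half-diminished seventh chord.
The lowest note is G, the seventh of the chord, so this is third inversion (figured bass 4/2).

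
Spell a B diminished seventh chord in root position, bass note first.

B, D, F, Ab

The chord tones are B–D–F–Ab. With the root (B) lowest for root position: B, D, F, Ab.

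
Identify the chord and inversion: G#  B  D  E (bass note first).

E dominant seventh, first inversion

Reducing to letter names: G#, B, D, E. These stack in thirds as E–G#–B–D — an E dominant seventh chord.
With the third (G#) in the bass, the chord is in first inversion (figured bass 6/5).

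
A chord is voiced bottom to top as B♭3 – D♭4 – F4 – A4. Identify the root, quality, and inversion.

The pitch classes Bb, Db, F, A arrange in thirds as Bb–Db–F–A: a Bb minor-major seventh chord.
With the root (Bb) in the bass, the chord is in root position (figured bass 7).

Bb minor-major seventh, root position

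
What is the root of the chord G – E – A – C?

A

The distinct letter names are G, E, A, C. Arranged as a stack of thirds they read A–C–E–G, so A is the root (an A minor seventh chord).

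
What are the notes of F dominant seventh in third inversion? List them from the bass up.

Eb, F, A, C

Spelling F dominant seventh: F–A–C–Eb. In third inversion the seventh is bass, giving Eb, F, A, C from the bottom.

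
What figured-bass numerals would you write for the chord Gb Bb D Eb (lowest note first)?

6/5

The notes Gb, Bb, D, Eb stack in thirds as Eb–Gb–Bb–D — an Eb minor-major seventh chord. The bass Gb is the third, so this is first inversion: figured 6/5.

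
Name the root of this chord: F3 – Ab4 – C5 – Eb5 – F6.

The distinct letter names are F, Ab, C, Eb. Arranged as a stack of thirds they read F–Ab–C–Eb, so F is the root (an F minor seventh chord).

F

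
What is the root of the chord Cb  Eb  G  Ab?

Ab

The distinct letter names are Cb, Eb, G, Ab. Arranged as a stack of thirds they read Ab–Cb–Eb–G, so Ab is the root (an Ab minor-major seventh chord).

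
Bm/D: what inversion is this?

Bm/D means B minor with D in the bass. D is the third of B minor (B–D–F#), so this is first inversion.

first inversion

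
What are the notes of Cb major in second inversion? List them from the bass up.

The chord tones are Cb–Eb–Gb. With the fifth (Gb) lowest for second inversion: Gb, Cb, Eb.

Gb, Cb, Eb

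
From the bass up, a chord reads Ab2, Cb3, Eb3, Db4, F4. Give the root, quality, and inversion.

The distinct note names are Ab, Cb, Eb, Db, F. Stacked in thirds they read Db–F–Ab–Cb–Eb, which is a dominant ninth chord on Db.
The lowest note is Ab, the fifth of the chord, so this is second inversion.

Db dominant ninth, second inversion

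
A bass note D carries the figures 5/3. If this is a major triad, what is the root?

D

The figures 5/3 mean the root of the chord is in the bass. If D is the root of a major triad, the root is D (chord tones D–F#–A).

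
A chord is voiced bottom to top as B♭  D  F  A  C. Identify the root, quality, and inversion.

Reducing to letter names: Bb, D, F, A, C. These stack in thirds as Bb–D–F–A–C — a Bb major ninth chord.
With the root (Bb) in the bass, the chord is in root position.

Bb major ninth, root position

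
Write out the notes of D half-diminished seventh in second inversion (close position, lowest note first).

The chord tones are D–F–Ab–C. With the fifth (Ab) lowest for second inversion: Ab, C, D, F.

Ab, C, D, F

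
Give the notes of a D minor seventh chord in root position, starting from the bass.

D, F, A, C

Spelling D minor seventh: D–F–A–C. In root position the root is bass, giving D, F, A, C from the bottom.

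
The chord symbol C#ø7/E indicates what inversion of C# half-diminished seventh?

first inversion

C#ø7/E means C# half-diminished seventh with E in the bass. E is the third of C# half-diminished seventh (C#–E–G–B), so this is first inversion.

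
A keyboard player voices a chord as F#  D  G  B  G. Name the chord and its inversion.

The pitch classes F#, D, G, B arrange in thirds as G–B–D–F#: a G major seventh chord.
With the seventh (F#) in the bass, the chord is in third inversion (figured bass 4/2).

G major seventh, third inversion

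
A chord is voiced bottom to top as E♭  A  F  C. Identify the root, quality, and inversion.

The distinct note names are Eb, A, F, C. Stacked in thirds they read F–A–C–Eb, which is a dominant seventh chord on F.
The lowest note is Eb, the seventh of the chord, so this is third inversion (figured bass 4/2).

F dominant seventh, third inversion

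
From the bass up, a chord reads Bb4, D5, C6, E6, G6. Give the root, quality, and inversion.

C dominant ninth, third inversion

Reducing to letter names: Bb, D, C, E, G. These stack in thirds as C–E–G–Bb–D — a C dominant ninth chord.
With the seventh (Bb) in the bass, the chord is in third inversion.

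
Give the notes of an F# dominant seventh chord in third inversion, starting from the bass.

F# dominant seventh is F#–A#–C#–E. Third inversion puts the seventh (E) in the bass, with the remaining tones above: E, F#, A#, C#.

E, F#, A#, C#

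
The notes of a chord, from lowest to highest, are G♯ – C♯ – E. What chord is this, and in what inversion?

C# minor, second inversion

Reducing to letter names: G#, C#, E. These stack in thirds as C#–E–G# — a C# minor triad.
With the fifth (G#) in the bass, the chord is in second inversion (figured bass 6/4).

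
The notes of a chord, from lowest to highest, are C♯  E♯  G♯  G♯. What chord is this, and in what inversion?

The pitch classes C#, E#, G# arrange in thirds as C#–E#–G#: a C# major triad.
The lowest note is C#, the root of the chord, so this is root position (figured bass 5/3).

C# major, root position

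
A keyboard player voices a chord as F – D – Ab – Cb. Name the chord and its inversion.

D diminished seventh, first inversion

The pitch classes F, D, Ab, Cb arrange in thirds as D–F–Ab–Cb: a D diminished seventh chord.
F is the third of D diminished seventh; third in the bass means first inversion (figured bass 6/5).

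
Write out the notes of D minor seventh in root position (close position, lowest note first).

Spelling D minor seventh: D–F–A–C. In root position the root is bass, giving D, F, A, C from the bottom.

D, F, A, C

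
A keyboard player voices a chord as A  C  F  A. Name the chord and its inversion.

F major, first inversion

Reducing to letter names: A, C, F. These stack in thirds as F–A–C — an F major triad.
With the third (A) in the bass, the chord is in first inversion (figured bass 6).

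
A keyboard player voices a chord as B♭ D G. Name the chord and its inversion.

Reducing to letter names: Bb, D, G. These stack in thirds as G–Bb–D — a G minor triad.
With the third (Bb) in the bass, the chord is in first inversion (figured bass 6).

G minor, first inversion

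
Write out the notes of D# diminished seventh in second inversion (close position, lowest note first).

A, C, D#, F#

Spelling D# diminished seventh: D#–F#–A–C. In second inversion the fifth is bass, giving A, C, D#, F# from the bottom.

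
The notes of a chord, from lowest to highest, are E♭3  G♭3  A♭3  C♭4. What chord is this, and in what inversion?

Reducing to letter names: Eb, Gb, Ab, Cb. These stack in thirds as Ab–Cb–Eb–Gb — an Ab minor seventh chord.
Eb is the fifth of Ab minor seventh; fifth in the bass means second inversion (figured bass 4/3).

Ab minor seventh, second inversion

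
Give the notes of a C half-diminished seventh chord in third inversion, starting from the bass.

Bb, C, Eb, Gb

The chord tones are C–Eb–Gb–Bb. With the seventh (Bb) lowest for third inversion: Bb, C, Eb, Gb.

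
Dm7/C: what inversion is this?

Dm7/C means D minor seventh with C in the bass. C is the seventh of D minor seventh (D–F–A–C), so this is third inversion.

third inversion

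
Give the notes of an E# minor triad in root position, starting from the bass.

Spelling E# minor: E#–G#–B#. In root position the root is bass, giving E#, G#, B# from the bottom.

E#, G#, B#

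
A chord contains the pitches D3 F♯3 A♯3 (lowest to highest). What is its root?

D

D, F#, A# are the tones of a D augmented triad (D–F#–A#), making D the root.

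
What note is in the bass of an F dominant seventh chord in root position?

F

In root position the root is lowest. For F dominant seventh (F–A–C–Eb) that is F.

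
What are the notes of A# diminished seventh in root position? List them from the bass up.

A#, C#, E, G

The chord tones are A#–C#–E–G. With the root (A#) lowest for root position: A#, C#, E, G.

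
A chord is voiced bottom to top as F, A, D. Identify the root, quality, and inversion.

The distinct note names are F, A, D. Stacked in thirds they read D–F–A, which is a minor triad on D.
F is the third of D minor; third in the bass means first inversion (figured bass 6).

D minor, first inversion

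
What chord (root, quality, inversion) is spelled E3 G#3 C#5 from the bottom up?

Reducing to letter names: E, G#, C#. These stack in thirds as C#–E–G# — a C# minor triad.
With the third (E) in the bass, the chord is in first inversion (figured bass 6).

C# minor, first inversion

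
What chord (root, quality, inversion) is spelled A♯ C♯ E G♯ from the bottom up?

Reducing to letter names: A#, C#, E, G#. These stack in thirds as A#–C#–E–G# — an A# half-diminished seventh chord.
With the root (A#) in the bass, the chord is in root position (figured bass 7).

A# half-diminished seventh, root position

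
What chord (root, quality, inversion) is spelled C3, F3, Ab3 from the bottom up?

The distinct note names are C, F, Ab. Stacked in thirds they read F–Ab–C, which is a minor triad on F.
With the fifth (C) in the bass, the chord is in second inversion (figured bass 6/4).

F minor, second inversion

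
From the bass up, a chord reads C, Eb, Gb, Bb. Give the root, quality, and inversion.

C half-diminished seventh, root position

The pitch classes C, Eb, Gb, Bb arrange in thirds as C–Eb–Gb–Bb: a C half-diminished seventh chord.
With the root (C) in the bass, the chord is in root position (figured bass 7).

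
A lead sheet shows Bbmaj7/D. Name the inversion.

first inversion

Bbmaj7/D means Bb major seventh with D in the bass. D is the third of Bb major seventh (Bb–D–F–A), so this is first inversion.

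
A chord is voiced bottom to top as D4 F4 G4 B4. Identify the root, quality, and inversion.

G dominant seventh, second inversion

The pitch classes D, F, G, B arrange in thirds as G–B–D–F: a G dominant seventh chord.
The lowest note is D, the fifth of the chord, so this is second inversion (figured bass 4/3).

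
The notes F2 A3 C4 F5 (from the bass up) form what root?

The distinct letter names are F, A, C. Arranged as a stack of thirds they read F–A–C, so F is the root (an F major triad).

F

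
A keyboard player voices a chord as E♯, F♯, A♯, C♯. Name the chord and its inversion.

F# major seventh, third inversion

The pitch classes E#, F#, A#, C# arrange in thirds as F#–A#–C#–E#: an F# major seventh chord.
E# is the seventh of F# major seventh; seventh in the bass means third inversion (figured bass 4/2).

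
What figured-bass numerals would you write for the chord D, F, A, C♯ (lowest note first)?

The notes D, F, A, C# stack in thirds as D–F–A–C# — a D minor-major seventh chord. The bass D is the root, so this is root position: figured 7.

7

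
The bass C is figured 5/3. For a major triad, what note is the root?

The figures 5/3 mean the root of the chord is in the bass. If C is the root of a major triad, the root is C (chord tones C–E–G).

C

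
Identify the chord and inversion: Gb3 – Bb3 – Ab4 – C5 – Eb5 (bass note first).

Ab dominant ninth, third inversion

Reducing to letter names: Gb, Bb, Ab, C, Eb. These stack in thirds as Ab–C–Eb–Gb–Bb — an Ab dominant ninth chord.
The lowest note is Gb, the seventh of the chord, so this is third inversion.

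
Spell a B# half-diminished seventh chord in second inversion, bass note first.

Spelling B# half-diminished seventh: B#–D#–F#–A#. In second inversion the fifth is bass, giving F#, A#, B#, D# from the bottom.

F#, A#, B#, D#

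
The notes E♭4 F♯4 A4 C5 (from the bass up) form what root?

F#

The distinct letter names are Eb, F#, A, C. Arranged as a stack of thirds they read F#–A–C–Eb, so F# is the root (an F# diminished seventh chord).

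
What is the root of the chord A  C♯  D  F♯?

D

The distinct letter names are A, C#, D, F#. Arranged as a stack of thirds they read D–F#–A–C#, so D is the root (a D major seventh chord).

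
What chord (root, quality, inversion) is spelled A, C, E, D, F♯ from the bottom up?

The distinct note names are A, C, E, D, F#. Stacked in thirds they read D–F#–A–C–E, which is a dominant ninth chord on D.
The lowest note is A, the fifth of the chord, so this is second inversion.

D dominant ninth, second inversion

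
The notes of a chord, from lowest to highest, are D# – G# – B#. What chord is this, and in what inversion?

G# major, second inversion

The pitch classes D#, G#, B# arrange in thirds as G#–B#–D#: a G# major triad.
The lowest note is D#, the fifth of the chord, so this is second inversion (figured bass 6/4).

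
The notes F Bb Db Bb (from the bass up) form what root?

Bb

F, Bb, Db are the tones of a Bb minor triad (Bb–Db–F), making Bb the root.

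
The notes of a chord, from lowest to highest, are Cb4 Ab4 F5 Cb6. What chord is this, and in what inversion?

F diminished, second inversion

Reducing to letter names: Cb, Ab, F. These stack in thirds as F–Ab–Cb — an F diminished triad.
With the fifth (Cb) in the bass, the chord is in second inversion (figured bass 6/4).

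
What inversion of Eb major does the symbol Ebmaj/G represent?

Ebmaj/G means Eb major with G in the bass. G is the third of Eb major (Eb–G–Bb), so this is first inversion.

first inversion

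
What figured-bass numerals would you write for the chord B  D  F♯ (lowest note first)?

The notes B, D, F# stack in thirds as B–D–F# — a B minor triad. The bass B is the root, so this is root position: figured 5/3.

5/3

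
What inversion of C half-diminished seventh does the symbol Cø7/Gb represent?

second inversion

Cø7/Gb means C half-diminished seventh with Gb in the bass. Gb is the fifth of C half-diminished seventh (C–Eb–Gb–Bb), so this is second inversion.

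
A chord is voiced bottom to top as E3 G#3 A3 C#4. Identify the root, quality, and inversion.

The pitch classes E, G#, A, C# arrange in thirds as A–C#–E–G#: an A major seventh chord.
The lowest note is E, the fifth of the chord, so this is second inversion (figured bass 4/3).

A major seventh, second inversion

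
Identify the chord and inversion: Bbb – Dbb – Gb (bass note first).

The distinct note names are Bbb, Dbb, Gb. Stacked in thirds they read Gb–Bbb–Dbb, which is a diminished triad on Gb.
The lowest note is Bbb, the third of the chord, so this is first inversion (figured bass 6).

Gb diminished, first inversion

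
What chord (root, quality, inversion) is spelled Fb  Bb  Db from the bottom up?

Bb diminished, second inversion

The distinct note names are Fb, Bb, Db. Stacked in thirds they read Bb–Db–Fb, which is a diminished triad on Bb.
The lowest note is Fb, the fifth of the chord, so this is second inversion (figured bass 6/4).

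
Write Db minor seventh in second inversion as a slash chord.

Second inversion of Db minor seventh has the fifth (Ab) in the bass. As a slash chord: Dbm7/Ab.

Dbm7/Ab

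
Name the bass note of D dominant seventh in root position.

D

The root of D dominant seventh (D–F#–A–C) is D; that is the bass in root position.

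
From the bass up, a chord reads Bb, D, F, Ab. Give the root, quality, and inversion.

Bb dominant seventh, root position

The pitch classes Bb, D, F, Ab arrange in thirds as Bb–D–F–Ab: a Bb dominant seventh chord.
The lowest note is Bb, the root of the chord, so this is root position (figured bass 7).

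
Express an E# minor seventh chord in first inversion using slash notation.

E#m7/G#

First inversion of E# minor seventh has the third (G#) in the bass. As a slash chord: E#m7/G#.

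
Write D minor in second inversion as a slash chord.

Second inversion of D minor has the fifth (A) in the bass. As a slash chord: Dm/A.

Dm/A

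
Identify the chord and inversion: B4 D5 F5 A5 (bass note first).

The distinct note names are B, D, F, A. Stacked in thirds they read B–D–F–A, which is a half-diminished seventh chord on B.
B is the root of B half-diminished seventh; root in the bass means root position (figured bass 7).

B half-diminished seventh, root position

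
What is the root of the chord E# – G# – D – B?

The distinct letter names are E#, G#, D, B. Arranged as a stack of thirds they read E#–G#–B–D, so E# is the root (an E# diminished seventh chord).

E#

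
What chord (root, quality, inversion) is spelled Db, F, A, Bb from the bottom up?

Bb minor-major seventh, first inversion

Reducing to letter names: Db, F, A, Bb. These stack in thirds as Bb–Db–F–A — a Bb minor-major seventh chord.
Db is the third of Bb minor-major seventh; third in the bass means first inversion (figured bass 6/5).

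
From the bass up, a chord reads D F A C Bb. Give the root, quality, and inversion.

The distinct note names are D, F, A, C, Bb. Stacked in thirds they read Bb–D–F–A–C, which is a major ninth chord on Bb.
The lowest note is D, the third of the chord, so this is first inversion.

Bb major ninth, first inversion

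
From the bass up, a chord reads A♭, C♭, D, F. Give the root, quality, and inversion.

The distinct note names are Ab, Cb, D, F. Stacked in thirds they read D–F–Ab–Cb, which is a diminished seventh chord on D.
The lowest note is Ab, the fifth of the chord, so this is second inversion (figured bass 4/3).

D diminished seventh, second inversion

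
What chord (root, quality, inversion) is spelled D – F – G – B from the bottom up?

The distinct note names are D, F, G, B. Stacked in thirds they read G–B–D–F, which is a dominant seventh chord on G.
With the fifth (D) in the bass, the chord is in second inversion (figured bass 4/3).

G dominant seventh, second inversion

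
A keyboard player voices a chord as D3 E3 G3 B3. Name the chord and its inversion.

The distinct note names are D, E, G, B. Stacked in thirds they read E–G–B–D, which is a minor seventh chord on E.
The lowest note is D, the seventh of the chord, so this is third inversion (figured bass 4/2).

E minor seventh, third inversion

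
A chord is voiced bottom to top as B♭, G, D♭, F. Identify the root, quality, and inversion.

G half-diminished seventh, first inversion

The distinct note names are Bb, G, Db, F. Stacked in thirds they read G–Bb–Db–F, which is a half-diminished seventh chord on G.
With the third (Bb) in the bass, the chord is in first inversion (figured bass 6/5).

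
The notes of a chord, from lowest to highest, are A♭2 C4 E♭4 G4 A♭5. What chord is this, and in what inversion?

Ab major seventh, root position

Reducing to letter names: Ab, C, Eb, G. These stack in thirds as Ab–C–Eb–G — an Ab major seventh chord.
With the root (Ab) in the bass, the chord is in root position (figured bass 7).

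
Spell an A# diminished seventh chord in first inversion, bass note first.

Spelling A# diminished seventh: A#–C#–E–G. In first inversion the third is bass, giving C#, E, G, A# from the bottom.

C#, E, G, A#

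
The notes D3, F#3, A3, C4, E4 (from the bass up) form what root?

D

The distinct letter names are D, F#, A, C, E. Arranged as a stack of thirds they read D–F#–A–C–E, so D is the root (a D dominant ninth chord).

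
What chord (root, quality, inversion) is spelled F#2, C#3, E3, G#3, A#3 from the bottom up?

The distinct note names are F#, C#, E, G#, A#. Stacked in thirds they read F#–A#–C#–E–G#, which is a dominant ninth chord on F#.
F# is the root of F# dominant ninth; root in the bass means root position.

F# dominant ninth, root position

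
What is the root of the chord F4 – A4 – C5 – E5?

The distinct letter names are F, A, C, E. Arranged as a stack of thirds they read F–A–C–E, so F is the root (an F major seventh chord).

F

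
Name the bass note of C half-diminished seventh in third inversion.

In third inversion the seventh is lowest. For C half-diminished seventh (C–Eb–Gb–Bb) that is Bb.

Bb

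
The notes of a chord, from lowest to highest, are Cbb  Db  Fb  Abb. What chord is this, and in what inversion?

The distinct note names are Cbb, Db, Fb, Abb. Stacked in thirds they read Db–Fb–Abb–Cbb, which is a diminished seventh chord on Db.
The lowest note is Cbb, the seventh of the chord, so this is third inversion (figured bass 4/2).

Db diminished seventh, third inversion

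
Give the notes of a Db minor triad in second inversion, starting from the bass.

Ab, Db, Fb

The chord tones are Db–Fb–Ab. With the fifth (Ab) lowest for second inversion: Ab, Db, Fb.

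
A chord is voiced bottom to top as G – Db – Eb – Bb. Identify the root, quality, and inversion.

Eb dominant seventh, first inversion

The pitch classes G, Db, Eb, Bb arrange in thirds as Eb–G–Bb–Db: an Eb dominant seventh chord.
With the third (G) in the bass, the chord is in first inversion (figured bass 6/5).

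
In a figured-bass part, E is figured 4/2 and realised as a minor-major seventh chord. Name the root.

F

The figures 4/2 mean the seventh of the chord is in the bass. If E is the seventh of a minor-major seventh chord, the root is F (chord tones F–Ab–C–E).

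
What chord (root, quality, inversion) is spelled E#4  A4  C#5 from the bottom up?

A augmented, second inversion

The distinct note names are E#, A, C#. Stacked in thirds they read A–C#–E#, which is an augmented triad on A.
The lowest note is E#, the fifth of the chord, so this is second inversion (figured bass 6/4).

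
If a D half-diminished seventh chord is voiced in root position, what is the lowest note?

In root position the root is lowest. For D half-diminished seventh (D–F–Ab–C) that is D.

D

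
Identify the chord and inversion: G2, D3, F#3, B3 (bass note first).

The pitch classes G, D, F#, B arrange in thirds as G–B–D–F#: a G major seventh chord.
The lowest note is G, the root of the chord, so this is root position (figured bass 7).

G major seventh, root position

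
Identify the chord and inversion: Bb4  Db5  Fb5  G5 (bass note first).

The distinct note names are Bb, Db, Fb, G. Stacked in thirds they read G–Bb–Db–Fb, which is a diminished seventh chord on G.
The lowest note is Bb, the third of the chord, so this is first inversion (figured bass 6/5).

G diminished seventh, first inversion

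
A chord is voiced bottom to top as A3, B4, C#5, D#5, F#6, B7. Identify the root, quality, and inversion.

B dominant ninth, third inversion

The distinct note names are A, B, C#, D#, F#. Stacked in thirds they read B–D#–F#–A–C#, which is a dominant ninth chord on B.
A is the seventh of B dominant ninth; seventh in the bass means third inversion.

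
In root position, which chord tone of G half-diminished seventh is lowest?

In root position the root is lowest. For G half-diminished seventh (G–Bb–Db–F) that is G.

G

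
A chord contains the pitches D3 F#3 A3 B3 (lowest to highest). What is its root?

Reordering D, F#, A, B into stacked thirds gives B–D–F#–A; the bottom of that stack, B, is the root.

B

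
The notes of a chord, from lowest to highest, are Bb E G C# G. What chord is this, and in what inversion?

The distinct note names are Bb, E, G, C#. Stacked in thirds they read C#–E–G–Bb, which is a diminished seventh chord on C#.
With the seventh (Bb) in the bass, the chord is in third inversion (figured bass 4/2).

C# diminished seventh, third inversion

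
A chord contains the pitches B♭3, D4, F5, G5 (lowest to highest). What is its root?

G

Reordering Bb, D, F, G into stacked thirds gives G–Bb–D–F; the bottom of that stack, G, is the root.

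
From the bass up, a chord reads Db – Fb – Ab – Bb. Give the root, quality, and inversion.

The pitch classes Db, Fb, Ab, Bb arrange in thirds as Bb–Db–Fb–Ab: a Bb half-diminished seventh chord.
Db is the third of Bb half-diminished seventh; third in the bass means first inversion (figured bass 6/5).

Bb half-diminished seventh, first inversion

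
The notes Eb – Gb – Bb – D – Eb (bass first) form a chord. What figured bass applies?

The notes Eb, Gb, Bb, D stack in thirds as Eb–Gb–Bb–D — an Eb minor-major seventh chord. The bass Eb is the root, so this is root position: figured 7.

7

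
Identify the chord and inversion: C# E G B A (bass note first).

The pitch classes C#, E, G, B, A arrange in thirds as A–C#–E–G–B: an A dominant ninth chord.
The lowest note is C#, the third of the chord, so this is first inversion.

A dominant ninth, first inversion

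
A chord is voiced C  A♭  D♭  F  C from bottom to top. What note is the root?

Db

Reordering C, Ab, Db, F into stacked thirds gives Db–F–Ab–C; the bottom of that stack, Db, is the root.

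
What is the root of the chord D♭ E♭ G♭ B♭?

Eb

Db, Eb, Gb, Bb are the tones of an Eb minor seventh chord (Eb–Gb–Bb–Db), making Eb the root.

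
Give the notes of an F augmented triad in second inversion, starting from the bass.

Spelling F augmented: F–A–C#. In second inversion the fifth is bass, giving C#, F, A from the bottom.

C#, F, A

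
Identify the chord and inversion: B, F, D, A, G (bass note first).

The distinct note names are B, F, D, A, G. Stacked in thirds they read G–B–D–F–A, which is a dominant ninth chord on G.
With the third (B) in the bass, the chord is in first inversion.

G dominant ninth, first inversion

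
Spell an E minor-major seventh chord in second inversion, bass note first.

E minor-major seventh is E–G–B–D#. Second inversion puts the fifth (B) in the bass, with the remaining tones above: B, D#, E, G.

B, D#, E, G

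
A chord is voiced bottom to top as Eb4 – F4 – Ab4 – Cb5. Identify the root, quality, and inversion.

The distinct note names are Eb, F, Ab, Cb. Stacked in thirds they read F–Ab–Cb–Eb, which is a half-diminished seventh chord on F.
The lowest note is Eb, the seventh of the chord, so this is third inversion (figured bass 4/2).

F half-diminished seventh, third inversion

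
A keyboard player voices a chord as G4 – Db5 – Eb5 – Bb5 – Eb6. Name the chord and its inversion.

Eb dominant seventh, first inversion

Reducing to letter names: G, Db, Eb, Bb. These stack in thirds as Eb–G–Bb–Db — an Eb dominant seventh chord.
With the third (G) in the bass, the chord is in first inversion (figured bass 6/5).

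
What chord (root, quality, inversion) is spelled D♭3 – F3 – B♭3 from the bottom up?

Bb minor, first inversion

The distinct note names are Db, F, Bb. Stacked in thirds they read Bb–Db–F, which is a minor triad on Bb.
Db is the third of Bb minor; third in the bass means first inversion (figured bass 6).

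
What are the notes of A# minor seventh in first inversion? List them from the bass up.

The chord tones are A#–C#–E#–G#. With the third (C#) lowest for first inversion: C#, E#, G#, A#.

C#, E#, G#, A#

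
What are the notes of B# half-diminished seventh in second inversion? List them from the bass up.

The chord tones are B#–D#–F#–A#. With the fifth (F#) lowest for second inversion: F#, A#, B#, D#.

F#, A#, B#, D#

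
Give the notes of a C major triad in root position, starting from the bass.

Spelling C major: C–E–G. In root position the root is bass, giving C, E, G from the bottom.

C, E, G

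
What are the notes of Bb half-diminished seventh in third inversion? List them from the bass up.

The chord tones are Bb–Db–Fb–Ab. With the seventh (Ab) lowest for third inversion: Ab, Bb, Db, Fb.

Ab, Bb, Db, Fb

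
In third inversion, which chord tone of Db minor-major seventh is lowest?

C

Db minor-major seventh is Db–Fb–Ab–C. Third inversion places the seventh in the bass: C.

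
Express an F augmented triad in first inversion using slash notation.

Faug/A

First inversion of F augmented has the third (A) in the bass. As a slash chord: Faug/A.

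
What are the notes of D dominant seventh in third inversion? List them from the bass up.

Spelling D dominant seventh: D–F#–A–C. In third inversion the seventh is bass, giving C, D, F#, A from the bottom.

C, D, F#, A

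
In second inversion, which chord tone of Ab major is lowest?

Eb

The fifth of Ab major (Ab–C–Eb) is Eb; that is the bass in second inversion.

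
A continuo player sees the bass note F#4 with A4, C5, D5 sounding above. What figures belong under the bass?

The notes F#, A, C, D stack in thirds as D–F#–A–C — a D dominant seventh chord. The bass F# is the third, so this is first inversion: figured 6/5.

6/5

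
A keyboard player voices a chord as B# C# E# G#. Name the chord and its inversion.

C# major seventh, third inversion

The pitch classes B#, C#, E#, G# arrange in thirds as C#–E#–G#–B#: a C# major seventh chord.
The lowest note is B#, the seventh of the chord, so this is third inversion (figured bass 4/2).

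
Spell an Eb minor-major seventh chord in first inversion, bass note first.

Spelling Eb minor-major seventh: Eb–Gb–Bb–D. In first inversion the third is bass, giving Gb, Bb, D, Eb from the bottom.

Gb, Bb, D, Eb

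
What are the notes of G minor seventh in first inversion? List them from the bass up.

Bb, D, F, G

The chord tones are G–Bb–D–F. With the third (Bb) lowest for first inversion: Bb, D, F, G.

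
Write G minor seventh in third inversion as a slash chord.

Third inversion of G minor seventh has the seventh (F) in the bass. As a slash chord: Gm7/F.

Gm7/F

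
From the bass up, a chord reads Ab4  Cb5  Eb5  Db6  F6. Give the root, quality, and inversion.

Db dominant ninth, second inversion

The distinct note names are Ab, Cb, Eb, Db, F. Stacked in thirds they read Db–F–Ab–Cb–Eb, which is a dominant ninth chord on Db.
With the fifth (Ab) in the bass, the chord is in second inversion.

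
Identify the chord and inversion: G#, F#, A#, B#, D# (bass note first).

Reducing to letter names: G#, F#, A#, B#, D#. These stack in thirds as G#–B#–D#–F#–A# — a G# dominant ninth chord.
G# is the root of G# dominant ninth; root in the bass means root position.

G# dominant ninth, root position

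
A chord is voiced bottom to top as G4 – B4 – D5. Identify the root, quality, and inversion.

Reducing to letter names: G, B, D. These stack in thirds as G–B–D — a G major triad.
With the root (G) in the bass, the chord is in root position (figured bass 5/3).

G major, root position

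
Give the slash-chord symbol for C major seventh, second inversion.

Cmaj7/G

Second inversion of C major seventh has the fifth (G) in the bass. As a slash chord: Cmaj7/G.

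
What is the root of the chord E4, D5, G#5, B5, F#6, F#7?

The distinct letter names are E, D, G#, B, F#. Arranged as a stack of thirds they read E–G#–B–D–F#, so E is the root (an E dominant ninth chord).

E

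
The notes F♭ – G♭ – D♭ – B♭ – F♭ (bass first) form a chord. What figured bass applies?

The notes Fb, Gb, Db, Bb stack in thirds as Gb–Bb–Db–Fb — a Gb dominant seventh chord. The bass Fb is the seventh, so this is third inversion: figured 4/2.

4/2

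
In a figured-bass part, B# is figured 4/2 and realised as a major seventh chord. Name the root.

The figures 4/2 mean the seventh of the chord is in the bass. If B# is the seventh of a major seventh chord, the root is C# (chord tones C#–E#–G#–B#).

C#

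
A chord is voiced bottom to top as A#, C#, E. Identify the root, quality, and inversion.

Reducing to letter names: A#, C#, E. These stack in thirds as A#–C#–E — an A# diminished triad.
The lowest note is A#, the root of the chord, so this is root position (figured bass 5/3).

A# diminished, root position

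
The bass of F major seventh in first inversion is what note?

A

In first inversion the third is lowest. For F major seventh (F–A–C–E) that is A.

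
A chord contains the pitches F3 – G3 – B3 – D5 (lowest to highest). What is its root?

G

Reordering F, G, B, D into stacked thirds gives G–B–D–F; the bottom of that stack, G, is the root.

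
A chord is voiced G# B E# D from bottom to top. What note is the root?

The distinct letter names are G#, B, E#, D. Arranged as a stack of thirds they read E#–G#–B–D, so E# is the root (an E# diminished seventh chord).

E#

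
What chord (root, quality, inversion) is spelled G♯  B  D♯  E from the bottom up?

Reducing to letter names: G#, B, D#, E. These stack in thirds as E–G#–B–D# — an E major seventh chord.
The lowest note is G#, the third of the chord, so this is first inversion (figured bass 6/5).

E major seventh, first inversion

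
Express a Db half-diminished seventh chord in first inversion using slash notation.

First inversion of Db half-diminished seventh has the third (Fb) in the bass. As a slash chord: Dbø7/Fb.

Dbø7/Fb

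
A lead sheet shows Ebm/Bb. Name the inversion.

Ebm/Bb means Eb minor with Bb in the bass. Bb is the fifth of Eb minor (Eb–Gb–Bb), so this is second inversion.

second inversion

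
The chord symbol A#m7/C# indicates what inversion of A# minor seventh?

first inversion

A#m7/C# means A# minor seventh with C# in the bass. C# is the third of A# minor seventh (A#–C#–E#–G#), so this is first inversion.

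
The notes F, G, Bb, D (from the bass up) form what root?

F, G, Bb, D are the tones of a G minor seventh chord (G–Bb–D–F), making G the root.

G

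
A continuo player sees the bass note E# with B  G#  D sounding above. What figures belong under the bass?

The notes E#, B, G#, D stack in thirds as E#–G#–B–D — an E# diminished seventh chord. The bass E# is the root, so this is root position: figured 7.

7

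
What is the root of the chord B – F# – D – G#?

G#

B, F#, D, G# are the tones of a G# half-diminished seventh chord (G#–B–D–F#), making G# the root.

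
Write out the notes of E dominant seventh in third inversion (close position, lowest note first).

D, E, G#, B

Spelling E dominant seventh: E–G#–B–D. In third inversion the seventh is bass, giving D, E, G#, B from the bottom.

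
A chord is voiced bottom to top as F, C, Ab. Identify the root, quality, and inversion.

F minor, root position

Reducing to letter names: F, C, Ab. These stack in thirds as F–Ab–C — an F minor triad.
F is the root of F minor; root in the bass means root position (figured bass 5/3).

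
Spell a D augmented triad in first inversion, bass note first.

The chord tones are D–F#–A#. With the third (F#) lowest for first inversion: F#, A#, D.

F#, A#, D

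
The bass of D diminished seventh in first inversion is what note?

F

The third of D diminished seventh (D–F–Ab–Cb) is F; that is the bass in first inversion.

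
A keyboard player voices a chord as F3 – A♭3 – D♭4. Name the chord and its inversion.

Reducing to letter names: F, Ab, Db. These stack in thirds as Db–F–Ab — a Db major triad.
The lowest note is F, the third of the chord, so this is first inversion (figured bass 6).

Db major, first inversion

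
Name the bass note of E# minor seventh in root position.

E#

E# minor seventh is E#–G#–B#–D#. Root position places the root in the bass: E#.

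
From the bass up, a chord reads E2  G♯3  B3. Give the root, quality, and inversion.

Reducing to letter names: E, G#, B. These stack in thirds as E–G#–B — an E major triad.
With the root (E) in the bass, the chord is in root position (figured bass 5/3).

E major, root position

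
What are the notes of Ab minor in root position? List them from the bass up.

Ab, Cb, Eb

Ab minor is Ab–Cb–Eb. Root position puts the root (Ab) in the bass, with the remaining tones above: Ab, Cb, Eb.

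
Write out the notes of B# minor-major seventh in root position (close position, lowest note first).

B#, D#, F##, A##

Spelling B# minor-major seventh: B#–D#–F##–A##. In root position the root is bass, giving B#, D#, F##, A## from the bottom.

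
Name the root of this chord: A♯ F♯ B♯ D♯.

Reordering A#, F#, B#, D# into stacked thirds gives B#–D#–F#–A#; the bottom of that stack, B#, is the root.

B#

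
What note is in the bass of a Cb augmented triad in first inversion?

Cb augmented is Cb–Eb–G. First inversion places the third in the bass: Eb.

Eb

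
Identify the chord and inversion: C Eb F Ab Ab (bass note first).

Reducing to letter names: C, Eb, F, Ab. These stack in thirds as F–Ab–C–Eb — an F minor seventh chord.
The lowest note is C, the fifth of the chord, so this is second inversion (figured bass 4/3).

F minor seventh, second inversion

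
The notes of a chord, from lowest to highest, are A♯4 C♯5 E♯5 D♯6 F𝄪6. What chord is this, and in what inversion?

D# dominant ninth, second inversion

The distinct note names are A#, C#, E#, D#, F##. Stacked in thirds they read D#–F##–A#–C#–E#, which is a dominant ninth chord on D#.
The lowest note is A#, the fifth of the chord, so this is second inversion.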